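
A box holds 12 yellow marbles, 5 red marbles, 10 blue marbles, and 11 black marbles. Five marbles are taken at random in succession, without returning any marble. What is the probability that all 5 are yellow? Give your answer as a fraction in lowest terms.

Unordered draws without replacement: count favorable combinations over C(38,5).
Favorable = C(12,5) · C(5,0) · C(10,0) · C(11,0) = 792; total = C(38,5) = 501942.
P = 792/501942 = 132/83657 ≈ 0.0016.

132/83657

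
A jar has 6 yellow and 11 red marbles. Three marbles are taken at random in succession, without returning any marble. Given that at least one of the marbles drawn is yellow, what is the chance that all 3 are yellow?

4/103

P(all 3 yellow) = C(6,3)/C(17,3) = 1/34; P(at least one yellow) = 1 − C(11,3)/C(17,3) = 103/136.
Since 'all 3 yellow' ⊆ 'at least one yellow', P(all 3 | at least one) = 1/34 / 103/136 = 4/103 ≈ 0.0388.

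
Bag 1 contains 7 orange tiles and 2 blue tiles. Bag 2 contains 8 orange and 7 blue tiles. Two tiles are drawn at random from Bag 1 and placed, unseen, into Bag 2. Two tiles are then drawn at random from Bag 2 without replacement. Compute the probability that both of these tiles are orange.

Condition on how many of the transferred tiles are orange (from Bag 1: 7 orange of 9; then Bag 2 has 17 total).
  0 orange: C(7,0)C(2,2)/C(9,2) = 1/36; then P = C(8,2)/C(17,2) = 7/34
  1 orange: C(7,1)C(2,1)/C(9,2) = 7/18; then P = C(9,2)/C(17,2) = 9/34
  2 orange: C(7,2)C(2,0)/C(9,2) = 7/12; then P = C(10,2)/C(17,2) = 45/136
P(both orange) = 1477/4896 ≈ 0.3017.

1477/4896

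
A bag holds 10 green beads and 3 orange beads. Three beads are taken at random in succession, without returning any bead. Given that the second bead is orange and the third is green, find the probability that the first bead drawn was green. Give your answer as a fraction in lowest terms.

9/11

P(first=green and the second bead is orange and the third is green) = (10/13)·(3/12)·(9/11) = 45/286.
P(E) = Σ over first color = 45/286 + 5/143 = 5/26.
By Bayes, P(first=green | E) = 45/286 / 5/26 = 9/11 ≈ 0.8182.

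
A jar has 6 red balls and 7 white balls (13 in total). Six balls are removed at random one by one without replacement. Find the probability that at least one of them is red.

Use the complement: P(at least one red) = 1 − P(no red).
P(none) = C(7,6)/C(13,6) = 7/1716.
So P = 1 − 7/1716 = 1709/1716 ≈ 0.9959.

1709/1716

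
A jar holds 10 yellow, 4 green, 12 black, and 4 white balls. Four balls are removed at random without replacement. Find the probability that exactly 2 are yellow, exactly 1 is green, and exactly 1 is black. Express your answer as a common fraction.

16/203

Unordered draws without replacement: count favorable combinations over C(30,4).
Favorable = C(10,2) · C(4,1) · C(12,1) · C(4,0) = 2160; total = C(30,4) = 27405.
P = 2160/27405 = 16/203 ≈ 0.0788.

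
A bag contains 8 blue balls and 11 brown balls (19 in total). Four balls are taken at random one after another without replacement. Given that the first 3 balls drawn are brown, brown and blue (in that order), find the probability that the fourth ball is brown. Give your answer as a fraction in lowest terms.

After removing 1 blue, 2 brown, the bag has 9 brown out of 16 remaining.
P(fourth is brown | given) = 9/16 ≈ 0.5625.

9/16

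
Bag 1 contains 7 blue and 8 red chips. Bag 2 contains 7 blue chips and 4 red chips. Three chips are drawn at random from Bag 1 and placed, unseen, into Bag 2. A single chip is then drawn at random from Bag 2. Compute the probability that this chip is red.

2/5

Condition on how many of the transferred chips are red (from Bag 1: 8 red of 15; then Bag 2 has 14 total).
  0 red: C(8,0)C(7,3)/C(15,3) = 1/13; then P = 4/14
  1 red: C(8,1)C(7,2)/C(15,3) = 24/65; then P = 5/14
  2 red: C(8,2)C(7,1)/C(15,3) = 28/65; then P = 6/14
  3 red: C(8,3)C(7,0)/C(15,3) = 8/65; then P = 7/14
P(red from Bag 2) = 2/5 ≈ 0.4000.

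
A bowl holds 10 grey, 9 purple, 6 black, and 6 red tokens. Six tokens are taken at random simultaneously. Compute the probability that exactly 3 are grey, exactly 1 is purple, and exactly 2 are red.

1800/81809

Unordered draws without replacement: count favorable combinations over C(31,6).
Favorable = C(10,3) · C(9,1) · C(6,0) · C(6,2) = 16200; total = C(31,6) = 736281.
P = 16200/736281 = 1800/81809 ≈ 0.0220.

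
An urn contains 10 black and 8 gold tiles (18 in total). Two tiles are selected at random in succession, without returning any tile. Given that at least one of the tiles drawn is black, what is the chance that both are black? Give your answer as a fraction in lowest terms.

9/25

P(both black) = C(10,2)/C(18,2) = 5/17; P(at least one black) = 1 − C(8,2)/C(18,2) = 125/153.
Since 'both black' ⊆ 'at least one black', P(both | at least one) = 5/17 / 125/153 = 9/25 ≈ 0.3600.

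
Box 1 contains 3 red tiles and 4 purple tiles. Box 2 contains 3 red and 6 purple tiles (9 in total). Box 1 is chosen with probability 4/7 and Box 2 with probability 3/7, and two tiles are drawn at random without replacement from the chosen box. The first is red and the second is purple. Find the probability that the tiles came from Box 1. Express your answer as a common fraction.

P(E | Box 1) = 2/7; P(E | Box 2) = 1/4.
P(E) = 4/7·2/7 + 3/7·1/4 = 53/196.
By Bayes' rule, P(Box 1 | E) = 8/49 / 53/196 = 32/53 ≈ 0.6038.

32/53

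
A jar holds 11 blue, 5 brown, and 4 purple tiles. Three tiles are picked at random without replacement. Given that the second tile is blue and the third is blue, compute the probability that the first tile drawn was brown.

5/18

P(first=brown and the second tile is blue and the third is blue) = (5/20)·(11/19)·(10/18) = 55/684.
P(E) = Σ over first color = 11/76 + 55/684 + 11/171 = 11/38.
By Bayes, P(first=brown | E) = 55/684 / 11/38 = 5/18 ≈ 0.2778.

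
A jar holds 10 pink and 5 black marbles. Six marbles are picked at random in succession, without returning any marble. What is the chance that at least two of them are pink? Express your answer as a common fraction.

999/1001

Sum the hypergeometric tail for j = 2,…,6 pink marbles.
Favorable = C(10,2)·C(5,4) + C(10,3)·C(5,3) + C(10,4)·C(5,2) + C(10,5)·C(5,1) + C(10,6)·C(5,0) = 4995; total = C(15,6) = 5005.
P = 4995/5005 = 999/1001 ≈ 0.9980.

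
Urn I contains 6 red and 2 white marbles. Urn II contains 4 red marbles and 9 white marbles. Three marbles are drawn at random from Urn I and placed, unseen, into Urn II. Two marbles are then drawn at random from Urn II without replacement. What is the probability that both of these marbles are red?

Condition on how many of the transferred marbles are red (from Urn I: 6 red of 8; then Urn II has 16 total).
  1 red: C(6,1)C(2,2)/C(8,3) = 3/28; then P = C(5,2)/C(16,2) = 1/12
  2 red: C(6,2)C(2,1)/C(8,3) = 15/28; then P = C(6,2)/C(16,2) = 1/8
  3 red: C(6,3)C(2,0)/C(8,3) = 5/14; then P = C(7,2)/C(16,2) = 7/40
P(both red) = 31/224 ≈ 0.1384.

31/224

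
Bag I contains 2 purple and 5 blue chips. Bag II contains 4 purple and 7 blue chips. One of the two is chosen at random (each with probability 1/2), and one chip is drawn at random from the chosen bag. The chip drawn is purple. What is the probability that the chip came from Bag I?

P(purple | Bag I) = 2/7; P(purple | Bag II) = 4/11.
P(purple) = 1/2·2/7 + 1/2·4/11 = 25/77.
By Bayes' rule, P(Bag I | purple) = 1/7 / 25/77 = 11/25 ≈ 0.4400.

11/25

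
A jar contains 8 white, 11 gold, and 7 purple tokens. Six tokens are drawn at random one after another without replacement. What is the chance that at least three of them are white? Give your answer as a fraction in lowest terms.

373/1495

Sum the hypergeometric tail for j = 3,…,6 white tokens.
Favorable = C(8,3)·C(18,3) + C(8,4)·C(18,2) + C(8,5)·C(18,1) + C(8,6)·C(18,0) = 57442; total = C(26,6) = 230230.
P = 57442/230230 = 373/1495 ≈ 0.2495.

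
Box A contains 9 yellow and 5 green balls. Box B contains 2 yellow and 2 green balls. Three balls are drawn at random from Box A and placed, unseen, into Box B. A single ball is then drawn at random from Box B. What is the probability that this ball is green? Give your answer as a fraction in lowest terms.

43/98

Condition on how many of the transferred balls are green (from Box A: 5 green of 14; then Box B has 7 total).
  0 green: C(5,0)C(9,3)/C(14,3) = 3/13; then P = 2/7
  1 green: C(5,1)C(9,2)/C(14,3) = 45/91; then P = 3/7
  2 green: C(5,2)C(9,1)/C(14,3) = 45/182; then P = 4/7
  3 green: C(5,3)C(9,0)/C(14,3) = 5/182; then P = 5/7
P(green from Box B) = 43/98 ≈ 0.4388.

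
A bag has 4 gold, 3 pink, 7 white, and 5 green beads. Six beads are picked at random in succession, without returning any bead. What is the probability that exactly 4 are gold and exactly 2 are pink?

1/9044

Unordered draws without replacement: count favorable combinations over C(19,6).
Favorable = C(4,4) · C(3,2) · C(7,0) · C(5,0) = 3; total = C(19,6) = 27132.
P = 3/27132 = 1/9044 ≈ 0.0001.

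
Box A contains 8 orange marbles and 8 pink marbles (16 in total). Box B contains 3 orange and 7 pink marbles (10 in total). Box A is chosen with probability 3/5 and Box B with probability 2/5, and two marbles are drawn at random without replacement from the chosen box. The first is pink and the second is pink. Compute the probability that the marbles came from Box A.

3/7

P(E | Box A) = 7/30; P(E | Box B) = 7/15.
P(E) = 3/5·7/30 + 2/5·7/15 = 49/150.
By Bayes' rule, P(Box A | E) = 7/50 / 49/150 = 3/7 ≈ 0.4286.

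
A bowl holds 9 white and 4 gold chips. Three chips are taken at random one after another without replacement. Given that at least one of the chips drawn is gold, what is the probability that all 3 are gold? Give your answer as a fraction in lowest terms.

P(all 3 gold) = C(4,3)/C(13,3) = 2/143; P(at least one gold) = 1 − C(9,3)/C(13,3) = 101/143.
Since 'all 3 gold' ⊆ 'at least one gold', P(all 3 | at least one) = 2/143 / 101/143 = 2/101 ≈ 0.0198.

2/101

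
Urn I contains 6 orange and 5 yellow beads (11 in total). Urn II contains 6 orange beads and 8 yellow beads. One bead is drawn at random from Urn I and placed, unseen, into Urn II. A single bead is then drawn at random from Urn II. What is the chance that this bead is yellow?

Condition on how many of the transferred beads are yellow (from Urn I: 5 yellow of 11; then Urn II has 15 total).
  0 yellow: C(5,0)C(6,1)/C(11,1) = 6/11; then P = 8/15
  1 yellow: C(5,1)C(6,0)/C(11,1) = 5/11; then P = 9/15
P(yellow from Urn II) = 31/55 ≈ 0.5636.

31/55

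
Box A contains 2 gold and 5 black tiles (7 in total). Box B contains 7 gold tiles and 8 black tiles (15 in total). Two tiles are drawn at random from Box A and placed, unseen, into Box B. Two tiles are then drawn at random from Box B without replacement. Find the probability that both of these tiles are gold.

263/1428

Condition on how many of the transferred tiles are gold (from Box A: 2 gold of 7; then Box B has 17 total).
  0 gold: C(2,0)C(5,2)/C(7,2) = 10/21; then P = C(7,2)/C(17,2) = 21/136
  1 gold: C(2,1)C(5,1)/C(7,2) = 10/21; then P = C(8,2)/C(17,2) = 7/34
  2 gold: C(2,2)C(5,0)/C(7,2) = 1/21; then P = C(9,2)/C(17,2) = 9/34
P(both gold) = 263/1428 ≈ 0.1842.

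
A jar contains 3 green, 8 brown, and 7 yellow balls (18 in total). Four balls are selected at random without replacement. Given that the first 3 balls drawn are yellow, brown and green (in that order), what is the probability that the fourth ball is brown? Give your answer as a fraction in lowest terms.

7/15

After removing 1 green, 1 brown, 1 yellow, the jar has 7 brown out of 15 remaining.
P(fourth is brown | given) = 7/15 ≈ 0.4667.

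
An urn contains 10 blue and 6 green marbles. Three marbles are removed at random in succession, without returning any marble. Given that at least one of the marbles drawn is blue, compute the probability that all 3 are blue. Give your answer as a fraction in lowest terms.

2/9

P(all 3 blue) = C(10,3)/C(16,3) = 3/14; P(at least one blue) = 1 − C(6,3)/C(16,3) = 27/28.
Since 'all 3 blue' ⊆ 'at least one blue', P(all 3 | at least one) = 3/14 / 27/28 = 2/9 ≈ 0.2222.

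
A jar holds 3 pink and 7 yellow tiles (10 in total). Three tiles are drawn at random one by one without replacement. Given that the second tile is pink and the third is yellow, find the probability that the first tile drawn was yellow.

3/4

P(first=yellow and the second tile is pink and the third is yellow) = (7/10)·(3/9)·(6/8) = 7/40.
P(E) = Σ over first color = 7/120 + 7/40 = 7/30.
By Bayes, P(first=yellow | E) = 7/40 / 7/30 = 3/4 ≈ 0.7500.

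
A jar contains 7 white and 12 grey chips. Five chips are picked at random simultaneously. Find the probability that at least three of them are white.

Sum the hypergeometric tail for j = 3,…,5 white chips.
Favorable = C(7,3)·C(12,2) + C(7,4)·C(12,1) + C(7,5)·C(12,0) = 2751; total = C(19,5) = 11628.
P = 2751/11628 = 917/3876 ≈ 0.2366.

917/3876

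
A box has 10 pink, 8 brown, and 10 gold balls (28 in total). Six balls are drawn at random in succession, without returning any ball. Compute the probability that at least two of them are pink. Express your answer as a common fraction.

3244/4485

Sum the hypergeometric tail for j = 2,…,6 pink balls.
Favorable = C(10,2)·C(18,4) + C(10,3)·C(18,3) + C(10,4)·C(18,2) + C(10,5)·C(18,1) + C(10,6)·C(18,0) = 272496; total = C(28,6) = 376740.
P = 272496/376740 = 3244/4485 ≈ 0.7233.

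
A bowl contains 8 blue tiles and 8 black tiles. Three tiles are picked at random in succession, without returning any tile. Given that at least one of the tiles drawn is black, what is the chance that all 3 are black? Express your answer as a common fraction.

1/9

P(all 3 black) = C(8,3)/C(16,3) = 1/10; P(at least one black) = 1 − C(8,3)/C(16,3) = 9/10.
Since 'all 3 black' ⊆ 'at least one black', P(all 3 | at least one) = 1/10 / 9/10 = 1/9 ≈ 0.1111.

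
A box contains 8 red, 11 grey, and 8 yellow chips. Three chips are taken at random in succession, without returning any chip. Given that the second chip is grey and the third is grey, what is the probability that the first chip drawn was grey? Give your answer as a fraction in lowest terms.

9/25

P(first=grey and the second chip is grey and the third is grey) = (11/27)·(10/26)·(9/25) = 11/195.
P(E) = Σ over first color = 88/1755 + 11/195 + 88/1755 = 55/351.
By Bayes, P(first=grey | E) = 11/195 / 55/351 = 9/25 ≈ 0.3600.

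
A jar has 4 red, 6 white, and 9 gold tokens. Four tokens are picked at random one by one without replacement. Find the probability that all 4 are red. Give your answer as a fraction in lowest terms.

1/3876

Unordered draws without replacement: count favorable combinations over C(19,4).
Favorable = C(4,4) · C(6,0) · C(9,0) = 1; total = C(19,4) = 3876.
P = 1/3876 = 1/3876 ≈ 0.0003.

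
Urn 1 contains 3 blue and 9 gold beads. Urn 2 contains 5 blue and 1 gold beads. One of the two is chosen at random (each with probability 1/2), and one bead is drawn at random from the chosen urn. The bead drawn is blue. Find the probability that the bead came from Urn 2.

10/13

P(blue | Urn 1) = 1/4; P(blue | Urn 2) = 5/6.
P(blue) = 1/2·1/4 + 1/2·5/6 = 13/24.
By Bayes' rule, P(Urn 2 | blue) = 5/12 / 13/24 = 10/13 ≈ 0.7692.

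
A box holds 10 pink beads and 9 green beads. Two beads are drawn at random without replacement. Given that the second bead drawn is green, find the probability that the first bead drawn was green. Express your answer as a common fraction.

4/9

P(first=green and the second bead drawn is green) = (9/19)·(8/18) = 4/19.
P(the second bead drawn is green) = Σ over first color = 5/19 + 4/19 = 9/19.
By Bayes, P(first=green | the second bead drawn is green) = 4/19 / 9/19 = 4/9 ≈ 0.4444.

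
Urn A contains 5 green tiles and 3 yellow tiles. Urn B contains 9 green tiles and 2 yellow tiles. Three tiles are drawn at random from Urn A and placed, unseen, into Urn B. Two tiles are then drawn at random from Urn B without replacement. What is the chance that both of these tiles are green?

3021/5096

Condition on how many of the transferred tiles are green (from Urn A: 5 green of 8; then Urn B has 14 total).
  0 green: C(5,0)C(3,3)/C(8,3) = 1/56; then P = C(9,2)/C(14,2) = 36/91
  1 green: C(5,1)C(3,2)/C(8,3) = 15/56; then P = C(10,2)/C(14,2) = 45/91
  2 green: C(5,2)C(3,1)/C(8,3) = 15/28; then P = C(11,2)/C(14,2) = 55/91
  3 green: C(5,3)C(3,0)/C(8,3) = 5/28; then P = C(12,2)/C(14,2) = 66/91
P(both green) = 3021/5096 ≈ 0.5928.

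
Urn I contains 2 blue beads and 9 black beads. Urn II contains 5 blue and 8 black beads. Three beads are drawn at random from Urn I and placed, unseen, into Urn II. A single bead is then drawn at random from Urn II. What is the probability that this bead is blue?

61/176

Condition on how many of the transferred beads are blue (from Urn I: 2 blue of 11; then Urn II has 16 total).
  0 blue: C(2,0)C(9,3)/C(11,3) = 28/55; then P = 5/16
  1 blue: C(2,1)C(9,2)/C(11,3) = 24/55; then P = 6/16
  2 blue: C(2,2)C(9,1)/C(11,3) = 3/55; then P = 7/16
P(blue from Urn II) = 61/176 ≈ 0.3466.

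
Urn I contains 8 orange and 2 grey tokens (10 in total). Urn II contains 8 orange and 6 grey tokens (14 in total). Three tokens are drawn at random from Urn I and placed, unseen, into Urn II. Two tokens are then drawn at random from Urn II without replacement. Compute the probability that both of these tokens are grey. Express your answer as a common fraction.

Condition on how many of the transferred tokens are grey (from Urn I: 2 grey of 10; then Urn II has 17 total).
  0 grey: C(2,0)C(8,3)/C(10,3) = 7/15; then P = C(6,2)/C(17,2) = 15/136
  1 grey: C(2,1)C(8,2)/C(10,3) = 7/15; then P = C(7,2)/C(17,2) = 21/136
  2 grey: C(2,2)C(8,1)/C(10,3) = 1/15; then P = C(8,2)/C(17,2) = 7/34
P(both grey) = 7/51 ≈ 0.1373.

7/51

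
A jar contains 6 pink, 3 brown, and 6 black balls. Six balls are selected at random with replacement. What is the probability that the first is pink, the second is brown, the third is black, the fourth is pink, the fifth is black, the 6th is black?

Multiply the conditional probability of each draw in order, with replacement (the composition resets each draw).
P = (6/15) · (3/15) · (6/15) · (6/15) · (6/15) · (6/15) = 32/15625 ≈ 0.0020.

32/15625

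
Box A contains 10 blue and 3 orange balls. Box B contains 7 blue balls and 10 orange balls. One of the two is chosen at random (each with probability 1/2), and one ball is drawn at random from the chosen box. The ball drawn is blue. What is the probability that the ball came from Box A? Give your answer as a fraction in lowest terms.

170/261

P(blue | Box A) = 10/13; P(blue | Box B) = 7/17.
P(blue) = 1/2·10/13 + 1/2·7/17 = 261/442.
By Bayes' rule, P(Box A | blue) = 5/13 / 261/442 = 170/261 ≈ 0.6513.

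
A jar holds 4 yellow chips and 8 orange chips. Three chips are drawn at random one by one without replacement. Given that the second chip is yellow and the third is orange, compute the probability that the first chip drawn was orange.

7/10

P(first=orange and the second chip is yellow and the third is orange) = (8/12)·(4/11)·(7/10) = 28/165.
P(E) = Σ over first color = 4/55 + 28/165 = 8/33.
By Bayes, P(first=orange | E) = 28/165 / 8/33 = 7/10 ≈ 0.7000.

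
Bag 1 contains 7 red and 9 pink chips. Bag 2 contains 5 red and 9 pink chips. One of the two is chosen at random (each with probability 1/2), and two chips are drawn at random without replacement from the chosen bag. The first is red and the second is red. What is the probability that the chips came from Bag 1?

637/1037

P(E | Bag 1) = 7/40; P(E | Bag 2) = 10/91.
P(E) = 1/2·7/40 + 1/2·10/91 = 1037/7280.
By Bayes' rule, P(Bag 1 | E) = 7/80 / 1037/7280 = 637/1037 ≈ 0.6143.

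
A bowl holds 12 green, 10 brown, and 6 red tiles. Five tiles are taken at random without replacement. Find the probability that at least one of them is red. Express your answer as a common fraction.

Use the complement: P(at least one red) = 1 − P(no red).
P(none) = C(22,5)/C(28,5) = 26334/98280.
So P = 1 − 26334/98280 = 571/780 ≈ 0.7321.

571/780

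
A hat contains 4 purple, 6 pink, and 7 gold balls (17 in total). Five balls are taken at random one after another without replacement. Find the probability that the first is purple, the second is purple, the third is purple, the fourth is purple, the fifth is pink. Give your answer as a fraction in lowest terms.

3/15470

Multiply the conditional probability of each draw in order, without replacement, so each draw removes one from its color and from the total.
P = (4/17) · (3/16) · (2/15) · (1/14) · (6/13) = 3/15470 ≈ 0.0002.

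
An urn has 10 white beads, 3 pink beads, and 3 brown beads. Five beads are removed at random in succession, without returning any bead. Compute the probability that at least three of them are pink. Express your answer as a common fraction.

1/56

Sum the hypergeometric tail for j = 3,…,3 pink beads.
Favorable = C(3,3)·C(13,2) = 78; total = C(16,5) = 4368.
P = 78/4368 = 1/56 ≈ 0.0179.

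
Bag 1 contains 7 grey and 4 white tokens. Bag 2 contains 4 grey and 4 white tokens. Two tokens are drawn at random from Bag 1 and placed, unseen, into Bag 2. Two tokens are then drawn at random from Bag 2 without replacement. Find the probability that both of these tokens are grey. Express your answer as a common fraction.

Condition on how many of the transferred tokens are grey (from Bag 1: 7 grey of 11; then Bag 2 has 10 total).
  0 grey: C(7,0)C(4,2)/C(11,2) = 6/55; then P = C(4,2)/C(10,2) = 2/15
  1 grey: C(7,1)C(4,1)/C(11,2) = 28/55; then P = C(5,2)/C(10,2) = 2/9
  2 grey: C(7,2)C(4,0)/C(11,2) = 21/55; then P = C(6,2)/C(10,2) = 1/3
P(both grey) = 631/2475 ≈ 0.2549.

631/2475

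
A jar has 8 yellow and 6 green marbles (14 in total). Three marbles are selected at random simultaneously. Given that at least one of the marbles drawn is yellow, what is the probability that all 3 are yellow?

P(all 3 yellow) = C(8,3)/C(14,3) = 2/13; P(at least one yellow) = 1 − C(6,3)/C(14,3) = 86/91.
Since 'all 3 yellow' ⊆ 'at least one yellow', P(all 3 | at least one) = 2/13 / 86/91 = 7/43 ≈ 0.1628.

7/43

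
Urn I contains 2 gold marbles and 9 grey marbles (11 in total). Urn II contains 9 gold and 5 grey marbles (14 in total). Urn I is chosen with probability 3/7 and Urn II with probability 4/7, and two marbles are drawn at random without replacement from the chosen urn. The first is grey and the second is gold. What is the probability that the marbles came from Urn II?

P(E | Urn I) = 9/55; P(E | Urn II) = 45/182.
P(E) = 3/7·9/55 + 4/7·45/182 = 7407/35035.
By Bayes' rule, P(Urn II | E) = 90/637 / 7407/35035 = 550/823 ≈ 0.6683.

550/823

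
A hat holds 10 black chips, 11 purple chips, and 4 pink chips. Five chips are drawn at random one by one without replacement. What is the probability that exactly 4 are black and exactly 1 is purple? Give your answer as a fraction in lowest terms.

1/23

Unordered draws without replacement: count favorable combinations over C(25,5).
Favorable = C(10,4) · C(11,1) · C(4,0) = 2310; total = C(25,5) = 53130.
P = 2310/53130 = 1/23 ≈ 0.0435.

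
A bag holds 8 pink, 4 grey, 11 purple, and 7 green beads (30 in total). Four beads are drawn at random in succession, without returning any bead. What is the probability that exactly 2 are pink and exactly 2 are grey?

8/1305

Unordered draws without replacement: count favorable combinations over C(30,4).
Favorable = C(8,2) · C(4,2) · C(11,0) · C(7,0) = 168; total = C(30,4) = 27405.
P = 168/27405 = 8/1305 ≈ 0.0061.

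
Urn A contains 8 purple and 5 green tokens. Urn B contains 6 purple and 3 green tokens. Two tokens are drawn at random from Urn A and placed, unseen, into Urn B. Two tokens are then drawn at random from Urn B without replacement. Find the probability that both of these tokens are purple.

887/2145

Condition on how many of the transferred tokens are purple (from Urn A: 8 purple of 13; then Urn B has 11 total).
  0 purple: C(8,0)C(5,2)/C(13,2) = 5/39; then P = C(6,2)/C(11,2) = 3/11
  1 purple: C(8,1)C(5,1)/C(13,2) = 20/39; then P = C(7,2)/C(11,2) = 21/55
  2 purple: C(8,2)C(5,0)/C(13,2) = 14/39; then P = C(8,2)/C(11,2) = 28/55
P(both purple) = 887/2145 ≈ 0.4135.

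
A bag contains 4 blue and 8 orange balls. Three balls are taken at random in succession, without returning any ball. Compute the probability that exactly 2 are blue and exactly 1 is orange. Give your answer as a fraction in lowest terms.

Unordered draws without replacement: count favorable combinations over C(12,3).
Favorable = C(4,2) · C(8,1) = 48; total = C(12,3) = 220.
P = 48/220 = 12/55 ≈ 0.2182.

12/55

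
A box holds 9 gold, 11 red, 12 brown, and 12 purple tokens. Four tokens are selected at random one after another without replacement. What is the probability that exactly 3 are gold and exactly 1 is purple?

Unordered draws without replacement: count favorable combinations over C(44,4).
Favorable = C(9,3) · C(11,0) · C(12,0) · C(12,1) = 1008; total = C(44,4) = 135751.
P = 1008/135751 = 144/19393 ≈ 0.0074.

144/19393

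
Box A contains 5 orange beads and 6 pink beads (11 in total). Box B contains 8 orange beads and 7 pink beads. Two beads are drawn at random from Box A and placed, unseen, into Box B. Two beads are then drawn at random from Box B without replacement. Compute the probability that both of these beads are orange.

195/748

Condition on how many of the transferred beads are orange (from Box A: 5 orange of 11; then Box B has 17 total).
  0 orange: C(5,0)C(6,2)/C(11,2) = 3/11; then P = C(8,2)/C(17,2) = 7/34
  1 orange: C(5,1)C(6,1)/C(11,2) = 6/11; then P = C(9,2)/C(17,2) = 9/34
  2 orange: C(5,2)C(6,0)/C(11,2) = 2/11; then P = C(10,2)/C(17,2) = 45/136
P(both orange) = 195/748 ≈ 0.2607.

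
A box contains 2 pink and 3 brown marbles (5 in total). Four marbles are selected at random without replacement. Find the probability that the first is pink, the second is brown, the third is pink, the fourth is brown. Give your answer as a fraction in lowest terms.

1/10

Multiply the conditional probability of each draw in order, without replacement, so each draw removes one from its color and from the total.
P = (2/5) · (3/4) · (1/3) · (2/2) = 1/10 ≈ 0.1000.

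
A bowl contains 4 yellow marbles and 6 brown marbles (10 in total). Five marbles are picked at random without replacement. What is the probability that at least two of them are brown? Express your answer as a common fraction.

Sum the hypergeometric tail for j = 2,…,5 brown marbles.
Favorable = C(6,2)·C(4,3) + C(6,3)·C(4,2) + C(6,4)·C(4,1) + C(6,5)·C(4,0) = 246; total = C(10,5) = 252.
P = 246/252 = 41/42 ≈ 0.9762.

41/42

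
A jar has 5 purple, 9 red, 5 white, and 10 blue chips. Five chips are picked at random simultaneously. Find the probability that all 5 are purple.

1/118755

Unordered draws without replacement: count favorable combinations over C(29,5).
Favorable = C(5,5) · C(9,0) · C(5,0) · C(10,0) = 1; total = C(29,5) = 118755.
P = 1/118755 = 1/118755 ≈ 0.0000.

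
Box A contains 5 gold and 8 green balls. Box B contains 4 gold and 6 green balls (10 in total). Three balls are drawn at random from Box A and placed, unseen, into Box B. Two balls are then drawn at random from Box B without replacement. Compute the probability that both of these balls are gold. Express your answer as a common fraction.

11/78

Condition on how many of the transferred balls are gold (from Box A: 5 gold of 13; then Box B has 13 total).
  0 gold: C(5,0)C(8,3)/C(13,3) = 28/143; then P = C(4,2)/C(13,2) = 1/13
  1 gold: C(5,1)C(8,2)/C(13,3) = 70/143; then P = C(5,2)/C(13,2) = 5/39
  2 gold: C(5,2)C(8,1)/C(13,3) = 40/143; then P = C(6,2)/C(13,2) = 5/26
  3 gold: C(5,3)C(8,0)/C(13,3) = 5/143; then P = C(7,2)/C(13,2) = 7/26
P(both gold) = 11/78 ≈ 0.1410.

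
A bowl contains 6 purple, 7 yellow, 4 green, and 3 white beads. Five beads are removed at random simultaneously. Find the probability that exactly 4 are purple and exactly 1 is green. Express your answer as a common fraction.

Unordered draws without replacement: count favorable combinations over C(20,5).
Favorable = C(6,4) · C(7,0) · C(4,1) · C(3,0) = 60; total = C(20,5) = 15504.
P = 60/15504 = 5/1292 ≈ 0.0039.

5/1292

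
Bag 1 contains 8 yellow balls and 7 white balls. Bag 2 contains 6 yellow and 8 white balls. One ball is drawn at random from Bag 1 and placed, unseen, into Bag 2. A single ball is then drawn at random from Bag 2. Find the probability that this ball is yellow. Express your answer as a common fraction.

98/225

Condition on how many of the transferred balls are yellow (from Bag 1: 8 yellow of 15; then Bag 2 has 15 total).
  0 yellow: C(8,0)C(7,1)/C(15,1) = 7/15; then P = 6/15
  1 yellow: C(8,1)C(7,0)/C(15,1) = 8/15; then P = 7/15
P(yellow from Bag 2) = 98/225 ≈ 0.4356.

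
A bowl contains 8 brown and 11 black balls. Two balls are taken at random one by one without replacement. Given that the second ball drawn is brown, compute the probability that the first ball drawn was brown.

7/18

P(first=brown and the second ball drawn is brown) = (8/19)·(7/18) = 28/171.
P(the second ball drawn is brown) = Σ over first color = 28/171 + 44/171 = 8/19.
By Bayes, P(first=brown | the second ball drawn is brown) = 28/171 / 8/19 = 7/18 ≈ 0.3889.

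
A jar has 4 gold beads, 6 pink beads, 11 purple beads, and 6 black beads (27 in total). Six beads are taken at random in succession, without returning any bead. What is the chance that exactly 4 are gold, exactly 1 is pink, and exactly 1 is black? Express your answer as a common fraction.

2/16445

Unordered draws without replacement: count favorable combinations over C(27,6).
Favorable = C(4,4) · C(6,1) · C(11,0) · C(6,1) = 36; total = C(27,6) = 296010.
P = 36/296010 = 2/16445 ≈ 0.0001.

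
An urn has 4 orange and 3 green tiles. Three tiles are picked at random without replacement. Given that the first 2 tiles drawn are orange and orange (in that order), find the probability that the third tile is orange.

2/5

After removing 2 orange, the urn has 2 orange out of 5 remaining.
P(third is orange | given) = 2/5 ≈ 0.4000.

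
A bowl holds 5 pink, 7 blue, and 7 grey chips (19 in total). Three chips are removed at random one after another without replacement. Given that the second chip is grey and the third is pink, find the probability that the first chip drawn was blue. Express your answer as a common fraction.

7/17

P(first=blue and the second chip is grey and the third is pink) = (7/19)·(7/18)·(5/17) = 245/5814.
P(E) = Σ over first color = 70/2907 + 245/5814 + 35/969 = 35/342.
By Bayes, P(first=blue | E) = 245/5814 / 35/342 = 7/17 ≈ 0.4118.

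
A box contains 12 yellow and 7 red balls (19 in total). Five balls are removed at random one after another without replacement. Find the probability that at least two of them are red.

Sum the hypergeometric tail for j = 2,…,5 red balls.
Favorable = C(7,2)·C(12,3) + C(7,3)·C(12,2) + C(7,4)·C(12,1) + C(7,5)·C(12,0) = 7371; total = C(19,5) = 11628.
P = 7371/11628 = 819/1292 ≈ 0.6339.

819/1292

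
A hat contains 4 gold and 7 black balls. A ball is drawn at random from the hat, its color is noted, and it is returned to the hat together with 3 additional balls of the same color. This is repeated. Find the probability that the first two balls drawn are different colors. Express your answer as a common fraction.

4/11

Either black then gold, or gold then black; after the first draw the total is 14.
P = (7/11)·(4/14) + (4/11)·(7/14) = 4/11 ≈ 0.3636.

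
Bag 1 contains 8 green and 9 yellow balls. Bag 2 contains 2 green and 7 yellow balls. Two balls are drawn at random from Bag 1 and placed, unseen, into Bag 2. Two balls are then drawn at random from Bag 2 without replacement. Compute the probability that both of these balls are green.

21/374

Condition on how many of the transferred balls are green (from Bag 1: 8 green of 17; then Bag 2 has 11 total).
  0 green: C(8,0)C(9,2)/C(17,2) = 9/34; then P = C(2,2)/C(11,2) = 1/55
  1 green: C(8,1)C(9,1)/C(17,2) = 9/17; then P = C(3,2)/C(11,2) = 3/55
  2 green: C(8,2)C(9,0)/C(17,2) = 7/34; then P = C(4,2)/C(11,2) = 6/55
P(both green) = 21/374 ≈ 0.0561.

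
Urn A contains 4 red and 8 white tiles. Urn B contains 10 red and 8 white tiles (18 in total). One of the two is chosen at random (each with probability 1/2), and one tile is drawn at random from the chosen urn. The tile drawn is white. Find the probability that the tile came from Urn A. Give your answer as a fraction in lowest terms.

3/5

P(white | Urn A) = 2/3; P(white | Urn B) = 4/9.
P(white) = 1/2·2/3 + 1/2·4/9 = 5/9.
By Bayes' rule, P(Urn A | white) = 1/3 / 5/9 = 3/5 ≈ 0.6000.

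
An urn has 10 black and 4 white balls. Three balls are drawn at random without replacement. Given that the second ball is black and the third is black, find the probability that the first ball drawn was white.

P(first=white and the second ball is black and the third is black) = (4/14)·(10/13)·(9/12) = 15/91.
P(E) = Σ over first color = 30/91 + 15/91 = 45/91.
By Bayes, P(first=white | E) = 15/91 / 45/91 = 1/3 ≈ 0.3333.

1/3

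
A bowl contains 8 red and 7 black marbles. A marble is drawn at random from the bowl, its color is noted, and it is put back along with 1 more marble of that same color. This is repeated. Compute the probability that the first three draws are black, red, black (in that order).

Track the composition after each reinforcement of +1.
P = (7/15) · (8/16) · (8/17) = 28/255 ≈ 0.1098.

28/255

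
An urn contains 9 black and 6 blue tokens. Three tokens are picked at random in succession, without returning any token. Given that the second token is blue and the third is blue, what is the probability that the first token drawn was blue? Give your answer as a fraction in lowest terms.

4/13

P(first=blue and the second token is blue and the third is blue) = (6/15)·(5/14)·(4/13) = 4/91.
P(E) = Σ over first color = 9/91 + 4/91 = 1/7.
By Bayes, P(first=blue | E) = 4/91 / 1/7 = 4/13 ≈ 0.3077.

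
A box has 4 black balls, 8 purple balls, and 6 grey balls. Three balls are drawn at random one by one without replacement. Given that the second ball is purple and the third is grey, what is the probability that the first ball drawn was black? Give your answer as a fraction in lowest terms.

P(first=black and the second ball is purple and the third is grey) = (4/18)·(8/17)·(6/16) = 2/51.
P(E) = Σ over first color = 2/51 + 7/102 + 5/102 = 8/51.
By Bayes, P(first=black | E) = 2/51 / 8/51 = 1/4 ≈ 0.2500.

1/4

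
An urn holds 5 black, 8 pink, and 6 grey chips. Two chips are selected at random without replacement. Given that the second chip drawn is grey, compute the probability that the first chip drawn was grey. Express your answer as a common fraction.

5/18

P(first=grey and the second chip drawn is grey) = (6/19)·(5/18) = 5/57.
P(the second chip drawn is grey) = Σ over first color = 5/57 + 8/57 + 5/57 = 6/19.
By Bayes, P(first=grey | the second chip drawn is grey) = 5/57 / 6/19 = 5/18 ≈ 0.2778.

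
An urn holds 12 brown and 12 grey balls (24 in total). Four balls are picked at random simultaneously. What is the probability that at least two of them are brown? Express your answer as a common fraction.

227/322

Sum the hypergeometric tail for j = 2,…,4 brown balls.
Favorable = C(12,2)·C(12,2) + C(12,3)·C(12,1) + C(12,4)·C(12,0) = 7491; total = C(24,4) = 10626.
P = 7491/10626 = 227/322 ≈ 0.7050.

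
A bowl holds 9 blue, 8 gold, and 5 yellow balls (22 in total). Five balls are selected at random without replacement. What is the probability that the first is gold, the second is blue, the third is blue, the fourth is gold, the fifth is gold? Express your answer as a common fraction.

8/1045

Multiply the conditional probability of each draw in order, without replacement, so each draw removes one from its color and from the total.
P = (8/22) · (9/21) · (8/20) · (7/19) · (6/18) = 8/1045 ≈ 0.0077.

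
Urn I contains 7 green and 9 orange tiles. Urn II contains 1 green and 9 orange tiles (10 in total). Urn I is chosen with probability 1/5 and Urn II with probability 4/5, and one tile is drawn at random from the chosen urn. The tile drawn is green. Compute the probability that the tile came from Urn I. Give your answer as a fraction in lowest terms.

P(green | Urn I) = 7/16; P(green | Urn II) = 1/10.
P(green) = 1/5·7/16 + 4/5·1/10 = 67/400.
By Bayes' rule, P(Urn I | green) = 7/80 / 67/400 = 35/67 ≈ 0.5224.

35/67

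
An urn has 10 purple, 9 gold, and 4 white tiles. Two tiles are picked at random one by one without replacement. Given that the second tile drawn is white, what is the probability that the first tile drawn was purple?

P(first=purple and the second tile drawn is white) = (10/23)·(4/22) = 20/253.
P(the second tile drawn is white) = Σ over first color = 20/253 + 18/253 + 6/253 = 4/23.
By Bayes, P(first=purple | the second tile drawn is white) = 20/253 / 4/23 = 5/11 ≈ 0.4545.

5/11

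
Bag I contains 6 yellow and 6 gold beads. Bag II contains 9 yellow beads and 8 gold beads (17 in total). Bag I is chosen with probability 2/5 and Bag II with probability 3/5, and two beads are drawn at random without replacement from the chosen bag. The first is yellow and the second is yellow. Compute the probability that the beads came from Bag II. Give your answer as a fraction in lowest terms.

297/467

P(E | Bag I) = 5/22; P(E | Bag II) = 9/34.
P(E) = 2/5·5/22 + 3/5·9/34 = 467/1870.
By Bayes' rule, P(Bag II | E) = 27/170 / 467/1870 = 297/467 ≈ 0.6360.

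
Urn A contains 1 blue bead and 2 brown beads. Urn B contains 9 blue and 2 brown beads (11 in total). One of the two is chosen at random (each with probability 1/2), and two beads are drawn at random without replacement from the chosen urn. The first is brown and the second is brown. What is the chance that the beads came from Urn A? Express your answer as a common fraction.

55/58

P(E | Urn A) = 1/3; P(E | Urn B) = 1/55.
P(E) = 1/2·1/3 + 1/2·1/55 = 29/165.
By Bayes' rule, P(Urn A | E) = 1/6 / 29/165 = 55/58 ≈ 0.9483.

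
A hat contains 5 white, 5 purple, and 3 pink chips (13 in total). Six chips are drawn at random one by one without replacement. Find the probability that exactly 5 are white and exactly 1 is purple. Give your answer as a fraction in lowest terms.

5/1716

Unordered draws without replacement: count favorable combinations over C(13,6).
Favorable = C(5,5) · C(5,1) · C(3,0) = 5; total = C(13,6) = 1716.
P = 5/1716 = 5/1716 ≈ 0.0029.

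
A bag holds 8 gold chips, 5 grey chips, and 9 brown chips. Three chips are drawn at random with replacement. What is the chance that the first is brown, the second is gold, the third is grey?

45/1331

Multiply the conditional probability of each draw in order, with replacement (the composition resets each draw).
P = (9/22) · (8/22) · (5/22) = 45/1331 ≈ 0.0338.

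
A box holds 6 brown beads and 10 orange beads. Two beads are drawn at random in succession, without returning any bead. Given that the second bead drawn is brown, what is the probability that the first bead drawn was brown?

1/3

P(first=brown and the second bead drawn is brown) = (6/16)·(5/15) = 1/8.
P(the second bead drawn is brown) = Σ over first color = 1/8 + 1/4 = 3/8.
By Bayes, P(first=brown | the second bead drawn is brown) = 1/8 / 3/8 = 1/3 ≈ 0.3333.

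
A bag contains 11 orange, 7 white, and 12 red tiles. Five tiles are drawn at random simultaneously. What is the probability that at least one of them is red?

1063/1131

Use the complement: P(at least one red) = 1 − P(no red).
P(none) = C(18,5)/C(30,5) = 8568/142506.
So P = 1 − 8568/142506 = 1063/1131 ≈ 0.9399.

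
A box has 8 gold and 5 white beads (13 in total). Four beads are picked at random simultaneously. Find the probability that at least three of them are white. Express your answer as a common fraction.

Sum the hypergeometric tail for j = 3,…,4 white beads.
Favorable = C(5,3)·C(8,1) + C(5,4)·C(8,0) = 85; total = C(13,4) = 715.
P = 85/715 = 17/143 ≈ 0.1189.

17/143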